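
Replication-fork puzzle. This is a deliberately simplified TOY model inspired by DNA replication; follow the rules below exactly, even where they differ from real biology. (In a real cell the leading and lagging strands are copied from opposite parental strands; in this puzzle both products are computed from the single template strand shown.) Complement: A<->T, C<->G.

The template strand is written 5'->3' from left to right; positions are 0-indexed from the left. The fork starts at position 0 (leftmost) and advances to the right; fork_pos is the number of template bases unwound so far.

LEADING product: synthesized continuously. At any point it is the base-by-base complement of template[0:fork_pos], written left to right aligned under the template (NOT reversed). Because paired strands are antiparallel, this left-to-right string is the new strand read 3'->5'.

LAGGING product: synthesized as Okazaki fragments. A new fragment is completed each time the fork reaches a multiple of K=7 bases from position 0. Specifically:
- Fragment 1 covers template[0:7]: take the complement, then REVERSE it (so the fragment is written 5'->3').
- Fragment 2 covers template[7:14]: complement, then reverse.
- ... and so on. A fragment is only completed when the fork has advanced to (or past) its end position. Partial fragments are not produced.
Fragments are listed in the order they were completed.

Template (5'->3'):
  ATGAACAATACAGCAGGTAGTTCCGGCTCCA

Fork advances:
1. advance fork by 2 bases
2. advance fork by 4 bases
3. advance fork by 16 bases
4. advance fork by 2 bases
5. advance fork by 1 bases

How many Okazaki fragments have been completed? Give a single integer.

Answer: 3

Derivation:
Step 1: advance 2 -> fork_pos = 0 + 2 = 2. Next multiple of 7 is 7 (not reached); still 0 fragment(s).
Step 2: advance 4 -> fork_pos = 2 + 4 = 6. Next multiple of 7 is 7 (not reached); still 0 fragment(s).
Step 3: advance 16 -> fork_pos = 6 + 16 = 22. Reached multiple(s) of 7: 7, 14, 21 -> fragments 1-3 completed (3 total).
Step 4: advance 2 -> fork_pos = 22 + 2 = 24. Next multiple of 7 is 28 (not reached); still 3 fragment(s).
Step 5: advance 1 -> fork_pos = 24 + 1 = 25. Next multiple of 7 is 28 (not reached); still 3 fragment(s).
Check: final fork_pos = 25; the multiples of 7 that are <= 25 are 7..21 -> 25 // 7 = 3 completed fragment(s).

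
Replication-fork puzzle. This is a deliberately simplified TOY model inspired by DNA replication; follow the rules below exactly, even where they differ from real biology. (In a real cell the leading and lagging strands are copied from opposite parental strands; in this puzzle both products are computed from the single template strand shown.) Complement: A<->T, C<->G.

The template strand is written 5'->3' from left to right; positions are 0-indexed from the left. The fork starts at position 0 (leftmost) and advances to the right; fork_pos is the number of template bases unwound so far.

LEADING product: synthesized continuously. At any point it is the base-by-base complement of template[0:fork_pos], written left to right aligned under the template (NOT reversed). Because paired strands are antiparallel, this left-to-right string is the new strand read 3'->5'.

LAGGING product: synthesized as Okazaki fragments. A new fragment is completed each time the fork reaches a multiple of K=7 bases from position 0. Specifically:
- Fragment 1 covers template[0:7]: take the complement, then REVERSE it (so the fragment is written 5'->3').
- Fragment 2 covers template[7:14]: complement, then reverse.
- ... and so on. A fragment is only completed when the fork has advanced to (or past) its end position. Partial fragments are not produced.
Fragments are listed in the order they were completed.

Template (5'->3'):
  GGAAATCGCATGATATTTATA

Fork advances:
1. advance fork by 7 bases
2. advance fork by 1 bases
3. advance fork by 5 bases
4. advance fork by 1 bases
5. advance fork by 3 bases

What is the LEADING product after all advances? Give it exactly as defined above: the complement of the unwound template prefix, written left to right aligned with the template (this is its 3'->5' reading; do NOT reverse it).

Answer: CCTTTAGCGTACTATAA

Derivation:
Step 1: advance 7 -> fork_pos = 0 + 7 = 7.
Step 2: advance 1 -> fork_pos = 7 + 1 = 8.
Step 3: advance 5 -> fork_pos = 8 + 5 = 13.
Step 4: advance 1 -> fork_pos = 13 + 1 = 14.
Step 5: advance 3 -> fork_pos = 14 + 3 = 17.
Unwound prefix: template[0:17] = GGAAATCGCATGATATT
Complement it base by base (A<->T, C<->G), keeping left-to-right order:
  [0:5] GGAAA -> CCTTT
  [5:10] TCGCA -> AGCGT
  [10:15] TGATA -> ACTAT
  [15:17] TT -> AA
Concatenate: CCTTTAGCGTACTATAA (length 17; written aligned with the template, i.e. 3'->5').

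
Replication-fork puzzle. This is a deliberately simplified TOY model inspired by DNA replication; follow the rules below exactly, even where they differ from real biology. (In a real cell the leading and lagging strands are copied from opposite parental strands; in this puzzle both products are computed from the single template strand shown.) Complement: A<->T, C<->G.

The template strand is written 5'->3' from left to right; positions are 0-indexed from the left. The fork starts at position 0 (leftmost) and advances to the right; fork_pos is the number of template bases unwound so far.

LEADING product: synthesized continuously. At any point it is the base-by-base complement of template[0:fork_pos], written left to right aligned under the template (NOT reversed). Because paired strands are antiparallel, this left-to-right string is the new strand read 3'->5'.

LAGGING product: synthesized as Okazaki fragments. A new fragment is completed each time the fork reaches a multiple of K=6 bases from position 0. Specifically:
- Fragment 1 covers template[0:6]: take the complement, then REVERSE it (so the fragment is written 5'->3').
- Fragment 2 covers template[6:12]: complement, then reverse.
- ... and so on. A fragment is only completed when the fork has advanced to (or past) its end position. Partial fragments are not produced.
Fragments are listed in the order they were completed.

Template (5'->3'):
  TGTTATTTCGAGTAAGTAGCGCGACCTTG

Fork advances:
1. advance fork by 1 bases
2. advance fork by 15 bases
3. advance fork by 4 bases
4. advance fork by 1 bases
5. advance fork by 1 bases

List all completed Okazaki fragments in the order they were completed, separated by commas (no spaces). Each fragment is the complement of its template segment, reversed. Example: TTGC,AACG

Answer: ATAACA,CTCGAA,TACTTA

Derivation:
Step 1: advance 1 -> fork_pos = 0 + 1 = 1. Next multiple of 6 is 6 (not reached); still 0 fragment(s).
Step 2: advance 15 -> fork_pos = 1 + 15 = 16. Reached multiple(s) of 6: 6, 12 -> fragments 1-2 completed (2 total).
Step 3: advance 4 -> fork_pos = 16 + 4 = 20. Reached multiple(s) of 6: 18 -> fragment 3 completed (3 total).
Step 4: advance 1 -> fork_pos = 20 + 1 = 21. Next multiple of 6 is 24 (not reached); still 3 fragment(s).
Step 5: advance 1 -> fork_pos = 21 + 1 = 22. Next multiple of 6 is 24 (not reached); still 3 fragment(s).
Final fork_pos = 22, so 3 fragment(s) are complete. Build each: template segment -> complement -> reverse.
Fragment 1: template[0:6] = TGTTAT -> complement ACAATA -> reversed ATAACA
Fragment 2: template[6:12] = TTCGAG -> complement AAGCTC -> reversed CTCGAA
Fragment 3: template[12:18] = TAAGTA -> complement ATTCAT -> reversed TACTTA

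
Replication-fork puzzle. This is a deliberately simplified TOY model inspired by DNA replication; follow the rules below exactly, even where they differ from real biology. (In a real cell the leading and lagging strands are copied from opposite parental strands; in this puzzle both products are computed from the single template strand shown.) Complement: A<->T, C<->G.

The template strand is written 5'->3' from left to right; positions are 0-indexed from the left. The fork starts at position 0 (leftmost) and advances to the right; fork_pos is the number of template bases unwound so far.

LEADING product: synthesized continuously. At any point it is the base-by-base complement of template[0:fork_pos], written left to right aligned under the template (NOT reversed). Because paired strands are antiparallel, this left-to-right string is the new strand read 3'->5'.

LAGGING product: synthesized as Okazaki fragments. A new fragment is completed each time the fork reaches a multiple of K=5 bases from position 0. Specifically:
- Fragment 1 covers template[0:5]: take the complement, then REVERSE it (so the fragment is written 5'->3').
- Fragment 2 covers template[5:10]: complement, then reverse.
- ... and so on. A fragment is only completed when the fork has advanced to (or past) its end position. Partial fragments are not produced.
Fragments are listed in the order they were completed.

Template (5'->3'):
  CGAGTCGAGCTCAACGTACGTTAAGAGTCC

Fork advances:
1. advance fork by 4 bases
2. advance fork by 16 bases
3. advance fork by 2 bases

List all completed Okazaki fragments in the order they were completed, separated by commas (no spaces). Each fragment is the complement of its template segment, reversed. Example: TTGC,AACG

Answer: ACTCG,GCTCG,GTTGA,CGTAC

Derivation:
Step 1: advance 4 -> fork_pos = 0 + 4 = 4. Next multiple of 5 is 5 (not reached); still 0 fragment(s).
Step 2: advance 16 -> fork_pos = 4 + 16 = 20. Reached multiple(s) of 5: 5, 10, 15, 20 -> fragments 1-4 completed (4 total).
Step 3: advance 2 -> fork_pos = 20 + 2 = 22. Next multiple of 5 is 25 (not reached); still 4 fragment(s).
Final fork_pos = 22, so 4 fragment(s) are complete. Build each: template segment -> complement -> reverse.
Fragment 1: template[0:5] = CGAGT -> complement GCTCA -> reversed ACTCG
Fragment 2: template[5:10] = CGAGC -> complement GCTCG -> reversed GCTCG
Fragment 3: template[10:15] = TCAAC -> complement AGTTG -> reversed GTTGA
Fragment 4: template[15:20] = GTACG -> complement CATGC -> reversed CGTAC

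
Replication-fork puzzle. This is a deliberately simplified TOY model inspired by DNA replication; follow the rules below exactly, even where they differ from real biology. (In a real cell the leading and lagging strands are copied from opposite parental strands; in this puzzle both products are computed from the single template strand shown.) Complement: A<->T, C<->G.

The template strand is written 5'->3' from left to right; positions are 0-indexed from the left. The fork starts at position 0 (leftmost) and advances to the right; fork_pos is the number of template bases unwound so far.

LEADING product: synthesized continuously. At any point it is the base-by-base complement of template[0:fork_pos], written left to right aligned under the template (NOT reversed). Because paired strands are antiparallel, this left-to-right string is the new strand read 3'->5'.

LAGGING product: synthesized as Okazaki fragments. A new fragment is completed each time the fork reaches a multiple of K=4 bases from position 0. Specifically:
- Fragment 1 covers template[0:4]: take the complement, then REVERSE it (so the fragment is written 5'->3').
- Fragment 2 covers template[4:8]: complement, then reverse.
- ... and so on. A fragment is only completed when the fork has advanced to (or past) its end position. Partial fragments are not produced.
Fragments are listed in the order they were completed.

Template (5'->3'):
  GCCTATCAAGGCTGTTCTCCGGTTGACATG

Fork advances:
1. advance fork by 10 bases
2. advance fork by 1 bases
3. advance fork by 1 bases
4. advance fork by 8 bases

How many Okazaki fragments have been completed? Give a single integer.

Answer: 5

Derivation:
Step 1: advance 10 -> fork_pos = 0 + 10 = 10. Reached multiple(s) of 4: 4, 8 -> fragments 1-2 completed (2 total).
Step 2: advance 1 -> fork_pos = 10 + 1 = 11. Next multiple of 4 is 12 (not reached); still 2 fragment(s).
Step 3: advance 1 -> fork_pos = 11 + 1 = 12. Reached multiple(s) of 4: 12 -> fragment 3 completed (3 total).
Step 4: advance 8 -> fork_pos = 12 + 8 = 20. Reached multiple(s) of 4: 16, 20 -> fragments 4-5 completed (5 total).
Check: final fork_pos = 20; the multiples of 4 that are <= 20 are 4..20 -> 20 // 4 = 5 completed fragment(s).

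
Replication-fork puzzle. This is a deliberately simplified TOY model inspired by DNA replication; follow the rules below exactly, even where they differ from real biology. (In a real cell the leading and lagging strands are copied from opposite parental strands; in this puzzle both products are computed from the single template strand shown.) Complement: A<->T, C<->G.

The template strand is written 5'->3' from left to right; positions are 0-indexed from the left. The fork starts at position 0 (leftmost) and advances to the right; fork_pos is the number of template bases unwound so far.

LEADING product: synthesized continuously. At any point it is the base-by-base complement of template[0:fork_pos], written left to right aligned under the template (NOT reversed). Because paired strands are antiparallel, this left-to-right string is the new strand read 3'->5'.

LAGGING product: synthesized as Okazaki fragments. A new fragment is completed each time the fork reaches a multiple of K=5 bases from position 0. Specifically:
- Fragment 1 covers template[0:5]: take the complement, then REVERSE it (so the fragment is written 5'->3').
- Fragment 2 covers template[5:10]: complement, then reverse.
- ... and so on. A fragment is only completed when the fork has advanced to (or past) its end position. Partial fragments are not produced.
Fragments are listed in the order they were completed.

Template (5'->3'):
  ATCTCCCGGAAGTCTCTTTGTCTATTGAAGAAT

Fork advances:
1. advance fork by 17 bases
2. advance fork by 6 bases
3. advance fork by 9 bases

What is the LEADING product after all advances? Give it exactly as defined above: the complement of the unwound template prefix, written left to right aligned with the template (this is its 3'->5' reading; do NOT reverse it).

Step 1: advance 17 -> fork_pos = 0 + 17 = 17.
Step 2: advance 6 -> fork_pos = 17 + 6 = 23.
Step 3: advance 9 -> fork_pos = 23 + 9 = 32.
Unwound prefix: template[0:32] = ATCTCCCGGAAGTCTCTTTGTCTATTGAAGAA
Complement it base by base (A<->T, C<->G), keeping left-to-right order:
  [0:5] ATCTC -> TAGAG
  [5:10] CCGGA -> GGCCT
  [10:15] AGTCT -> TCAGA
  [15:20] CTTTG -> GAAAC
  [20:25] TCTAT -> AGATA
  [25:30] TGAAG -> ACTTC
  [30:32] AA -> TT
Concatenate: TAGAGGGCCTTCAGAGAAACAGATAACTTCTT (length 32; written aligned with the template, i.e. 3'->5').

Answer: TAGAGGGCCTTCAGAGAAACAGATAACTTCTT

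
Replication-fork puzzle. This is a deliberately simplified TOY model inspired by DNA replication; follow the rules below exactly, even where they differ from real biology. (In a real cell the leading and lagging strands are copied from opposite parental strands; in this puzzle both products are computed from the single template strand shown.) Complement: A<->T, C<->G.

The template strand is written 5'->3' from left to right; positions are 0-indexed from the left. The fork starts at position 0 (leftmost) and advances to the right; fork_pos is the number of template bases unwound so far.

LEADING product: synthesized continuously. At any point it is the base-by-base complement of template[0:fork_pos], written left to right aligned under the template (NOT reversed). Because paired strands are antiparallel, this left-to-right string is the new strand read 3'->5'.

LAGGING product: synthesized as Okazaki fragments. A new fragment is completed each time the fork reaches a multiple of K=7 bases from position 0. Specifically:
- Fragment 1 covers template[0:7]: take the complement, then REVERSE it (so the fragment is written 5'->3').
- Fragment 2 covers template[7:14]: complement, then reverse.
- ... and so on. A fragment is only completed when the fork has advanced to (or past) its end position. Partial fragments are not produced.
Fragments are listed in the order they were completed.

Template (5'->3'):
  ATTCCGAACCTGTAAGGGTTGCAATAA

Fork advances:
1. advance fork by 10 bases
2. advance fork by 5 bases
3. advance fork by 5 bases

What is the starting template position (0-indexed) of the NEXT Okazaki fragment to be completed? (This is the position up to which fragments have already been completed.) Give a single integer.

Answer: 14

Derivation:
Step 1: advance 10 -> fork_pos = 0 + 10 = 10. Reached multiple(s) of 7: 7 -> fragment 1 completed (1 total).
Step 2: advance 5 -> fork_pos = 10 + 5 = 15. Reached multiple(s) of 7: 14 -> fragment 2 completed (2 total).
Step 3: advance 5 -> fork_pos = 15 + 5 = 20. Next multiple of 7 is 21 (not reached); still 2 fragment(s).
2 fragment(s) completed, covering template[0:14] (2 x 7 = 14). The next fragment, fragment 3, covers template[14:21], so it starts at position 14.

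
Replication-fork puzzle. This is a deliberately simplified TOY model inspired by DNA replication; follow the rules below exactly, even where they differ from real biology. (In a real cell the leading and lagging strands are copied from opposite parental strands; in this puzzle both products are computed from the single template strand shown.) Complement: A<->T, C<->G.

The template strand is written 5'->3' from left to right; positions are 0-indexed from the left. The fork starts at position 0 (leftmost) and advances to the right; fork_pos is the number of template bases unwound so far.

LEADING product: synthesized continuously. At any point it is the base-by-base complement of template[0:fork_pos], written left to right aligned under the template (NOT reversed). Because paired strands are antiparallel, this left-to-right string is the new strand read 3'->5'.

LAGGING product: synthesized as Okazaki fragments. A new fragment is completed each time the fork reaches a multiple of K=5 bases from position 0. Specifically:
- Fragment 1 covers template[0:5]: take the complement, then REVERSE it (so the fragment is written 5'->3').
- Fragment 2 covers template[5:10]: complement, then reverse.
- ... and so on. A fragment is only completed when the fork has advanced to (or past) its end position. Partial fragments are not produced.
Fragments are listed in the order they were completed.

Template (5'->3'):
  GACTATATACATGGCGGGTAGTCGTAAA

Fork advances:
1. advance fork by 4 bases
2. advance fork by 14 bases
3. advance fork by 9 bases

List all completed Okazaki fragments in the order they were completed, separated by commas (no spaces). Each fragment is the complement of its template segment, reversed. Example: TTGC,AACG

Answer: TAGTC,GTATA,GCCAT,TACCC,ACGAC

Derivation:
Step 1: advance 4 -> fork_pos = 0 + 4 = 4. Next multiple of 5 is 5 (not reached); still 0 fragment(s).
Step 2: advance 14 -> fork_pos = 4 + 14 = 18. Reached multiple(s) of 5: 5, 10, 15 -> fragments 1-3 completed (3 total).
Step 3: advance 9 -> fork_pos = 18 + 9 = 27. Reached multiple(s) of 5: 20, 25 -> fragments 4-5 completed (5 total).
Final fork_pos = 27, so 5 fragment(s) are complete. Build each: template segment -> complement -> reverse.
Fragment 1: template[0:5] = GACTA -> complement CTGAT -> reversed TAGTC
Fragment 2: template[5:10] = TATAC -> complement ATATG -> reversed GTATA
Fragment 3: template[10:15] = ATGGC -> complement TACCG -> reversed GCCAT
Fragment 4: template[15:20] = GGGTA -> complement CCCAT -> reversed TACCC
Fragment 5: template[20:25] = GTCGT -> complement CAGCA -> reversed ACGAC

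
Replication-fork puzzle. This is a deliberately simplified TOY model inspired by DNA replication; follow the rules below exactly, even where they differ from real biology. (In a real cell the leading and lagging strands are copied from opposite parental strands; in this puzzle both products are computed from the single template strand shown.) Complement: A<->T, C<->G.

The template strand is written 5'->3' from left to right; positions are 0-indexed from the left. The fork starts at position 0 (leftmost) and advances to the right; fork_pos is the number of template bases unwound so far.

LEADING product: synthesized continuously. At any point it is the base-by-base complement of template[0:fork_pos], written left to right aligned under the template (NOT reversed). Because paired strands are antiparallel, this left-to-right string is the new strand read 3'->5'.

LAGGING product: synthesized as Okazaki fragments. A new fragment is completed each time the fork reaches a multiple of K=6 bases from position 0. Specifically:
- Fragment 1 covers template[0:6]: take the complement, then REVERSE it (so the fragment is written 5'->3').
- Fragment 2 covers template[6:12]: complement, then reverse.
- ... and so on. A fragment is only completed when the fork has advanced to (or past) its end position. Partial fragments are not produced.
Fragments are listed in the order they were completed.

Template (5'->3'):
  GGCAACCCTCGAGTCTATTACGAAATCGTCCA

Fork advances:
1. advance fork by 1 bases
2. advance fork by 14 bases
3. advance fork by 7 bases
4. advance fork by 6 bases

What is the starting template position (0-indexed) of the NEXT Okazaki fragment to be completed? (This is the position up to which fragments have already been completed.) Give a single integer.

Step 1: advance 1 -> fork_pos = 0 + 1 = 1. Next multiple of 6 is 6 (not reached); still 0 fragment(s).
Step 2: advance 14 -> fork_pos = 1 + 14 = 15. Reached multiple(s) of 6: 6, 12 -> fragments 1-2 completed (2 total).
Step 3: advance 7 -> fork_pos = 15 + 7 = 22. Reached multiple(s) of 6: 18 -> fragment 3 completed (3 total).
Step 4: advance 6 -> fork_pos = 22 + 6 = 28. Reached multiple(s) of 6: 24 -> fragment 4 completed (4 total).
4 fragment(s) completed, covering template[0:24] (4 x 6 = 24). The next fragment, fragment 5, covers template[24:30], so it starts at position 24.

Answer: 24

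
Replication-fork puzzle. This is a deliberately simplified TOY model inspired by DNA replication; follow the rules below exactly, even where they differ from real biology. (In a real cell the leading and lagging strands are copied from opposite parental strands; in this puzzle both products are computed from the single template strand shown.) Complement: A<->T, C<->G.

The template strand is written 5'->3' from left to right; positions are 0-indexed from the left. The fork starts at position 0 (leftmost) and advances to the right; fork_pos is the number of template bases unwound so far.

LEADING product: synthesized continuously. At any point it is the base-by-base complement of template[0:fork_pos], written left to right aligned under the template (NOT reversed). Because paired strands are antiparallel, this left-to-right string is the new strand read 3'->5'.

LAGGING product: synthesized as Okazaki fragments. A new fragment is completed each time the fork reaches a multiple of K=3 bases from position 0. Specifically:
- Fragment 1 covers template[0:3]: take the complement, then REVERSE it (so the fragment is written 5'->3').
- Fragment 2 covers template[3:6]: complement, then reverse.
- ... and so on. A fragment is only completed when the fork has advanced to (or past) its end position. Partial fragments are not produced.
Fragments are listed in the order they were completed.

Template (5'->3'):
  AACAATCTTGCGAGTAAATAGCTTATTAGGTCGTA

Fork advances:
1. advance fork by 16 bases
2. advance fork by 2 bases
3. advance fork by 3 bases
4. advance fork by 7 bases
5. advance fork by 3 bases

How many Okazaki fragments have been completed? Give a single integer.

Answer: 10

Derivation:
Step 1: advance 16 -> fork_pos = 0 + 16 = 16. Reached multiple(s) of 3: 3, 6, 9, 12, 15 -> fragments 1-5 completed (5 total).
Step 2: advance 2 -> fork_pos = 16 + 2 = 18. Reached multiple(s) of 3: 18 -> fragment 6 completed (6 total).
Step 3: advance 3 -> fork_pos = 18 + 3 = 21. Reached multiple(s) of 3: 21 -> fragment 7 completed (7 total).
Step 4: advance 7 -> fork_pos = 21 + 7 = 28. Reached multiple(s) of 3: 24, 27 -> fragments 8-9 completed (9 total).
Step 5: advance 3 -> fork_pos = 28 + 3 = 31. Reached multiple(s) of 3: 30 -> fragment 10 completed (10 total).
Check: final fork_pos = 31; the multiples of 3 that are <= 31 are 3..30 -> 31 // 3 = 10 completed fragment(s).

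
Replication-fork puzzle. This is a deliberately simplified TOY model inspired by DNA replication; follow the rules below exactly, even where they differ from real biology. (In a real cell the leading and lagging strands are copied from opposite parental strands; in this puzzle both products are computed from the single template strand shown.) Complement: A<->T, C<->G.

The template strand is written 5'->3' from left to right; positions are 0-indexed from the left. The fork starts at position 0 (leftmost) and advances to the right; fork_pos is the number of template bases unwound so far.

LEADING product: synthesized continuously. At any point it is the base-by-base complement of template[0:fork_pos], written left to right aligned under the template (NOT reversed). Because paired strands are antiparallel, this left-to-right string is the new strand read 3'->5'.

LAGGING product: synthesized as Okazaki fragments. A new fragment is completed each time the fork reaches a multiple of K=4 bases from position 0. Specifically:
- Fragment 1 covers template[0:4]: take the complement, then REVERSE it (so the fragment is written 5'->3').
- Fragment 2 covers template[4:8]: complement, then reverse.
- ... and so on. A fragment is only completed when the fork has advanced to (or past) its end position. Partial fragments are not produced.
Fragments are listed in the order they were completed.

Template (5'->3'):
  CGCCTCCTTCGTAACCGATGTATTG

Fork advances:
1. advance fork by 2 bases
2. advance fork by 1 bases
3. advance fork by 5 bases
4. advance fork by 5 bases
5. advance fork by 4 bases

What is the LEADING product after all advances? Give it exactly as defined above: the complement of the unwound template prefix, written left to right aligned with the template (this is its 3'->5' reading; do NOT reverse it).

Answer: GCGGAGGAAGCATTGGC

Derivation:
Step 1: advance 2 -> fork_pos = 0 + 2 = 2.
Step 2: advance 1 -> fork_pos = 2 + 1 = 3.
Step 3: advance 5 -> fork_pos = 3 + 5 = 8.
Step 4: advance 5 -> fork_pos = 8 + 5 = 13.
Step 5: advance 4 -> fork_pos = 13 + 4 = 17.
Unwound prefix: template[0:17] = CGCCTCCTTCGTAACCG
Complement it base by base (A<->T, C<->G), keeping left-to-right order:
  [0:5] CGCCT -> GCGGA
  [5:10] CCTTC -> GGAAG
  [10:15] GTAAC -> CATTG
  [15:17] CG -> GC
Concatenate: GCGGAGGAAGCATTGGC (length 17; written aligned with the template, i.e. 3'->5').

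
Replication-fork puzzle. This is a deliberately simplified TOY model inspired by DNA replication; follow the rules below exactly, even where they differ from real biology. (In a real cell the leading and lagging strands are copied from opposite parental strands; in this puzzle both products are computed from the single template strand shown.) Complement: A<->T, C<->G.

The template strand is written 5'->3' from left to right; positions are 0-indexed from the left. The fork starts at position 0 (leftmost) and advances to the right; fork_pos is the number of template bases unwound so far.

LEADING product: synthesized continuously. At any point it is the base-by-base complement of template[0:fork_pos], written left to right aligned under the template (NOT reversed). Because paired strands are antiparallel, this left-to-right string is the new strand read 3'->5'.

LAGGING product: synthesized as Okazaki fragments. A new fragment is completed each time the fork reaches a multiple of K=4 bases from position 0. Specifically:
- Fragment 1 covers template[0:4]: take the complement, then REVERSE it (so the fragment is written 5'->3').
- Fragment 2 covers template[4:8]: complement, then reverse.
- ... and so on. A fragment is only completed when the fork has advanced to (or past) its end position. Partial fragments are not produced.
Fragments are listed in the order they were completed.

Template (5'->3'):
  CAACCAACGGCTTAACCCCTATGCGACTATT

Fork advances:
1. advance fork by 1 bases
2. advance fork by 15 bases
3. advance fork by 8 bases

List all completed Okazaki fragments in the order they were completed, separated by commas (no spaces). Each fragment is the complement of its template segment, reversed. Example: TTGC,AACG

Step 1: advance 1 -> fork_pos = 0 + 1 = 1. Next multiple of 4 is 4 (not reached); still 0 fragment(s).
Step 2: advance 15 -> fork_pos = 1 + 15 = 16. Reached multiple(s) of 4: 4, 8, 12, 16 -> fragments 1-4 completed (4 total).
Step 3: advance 8 -> fork_pos = 16 + 8 = 24. Reached multiple(s) of 4: 20, 24 -> fragments 5-6 completed (6 total).
Final fork_pos = 24, so 6 fragment(s) are complete. Build each: template segment -> complement -> reverse.
Fragment 1: template[0:4] = CAAC -> complement GTTG -> reversed GTTG
Fragment 2: template[4:8] = CAAC -> complement GTTG -> reversed GTTG
Fragment 3: template[8:12] = GGCT -> complement CCGA -> reversed AGCC
Fragment 4: template[12:16] = TAAC -> complement ATTG -> reversed GTTA
Fragment 5: template[16:20] = CCCT -> complement GGGA -> reversed AGGG
Fragment 6: template[20:24] = ATGC -> complement TACG -> reversed GCAT

Answer: GTTG,GTTG,AGCC,GTTA,AGGG,GCAT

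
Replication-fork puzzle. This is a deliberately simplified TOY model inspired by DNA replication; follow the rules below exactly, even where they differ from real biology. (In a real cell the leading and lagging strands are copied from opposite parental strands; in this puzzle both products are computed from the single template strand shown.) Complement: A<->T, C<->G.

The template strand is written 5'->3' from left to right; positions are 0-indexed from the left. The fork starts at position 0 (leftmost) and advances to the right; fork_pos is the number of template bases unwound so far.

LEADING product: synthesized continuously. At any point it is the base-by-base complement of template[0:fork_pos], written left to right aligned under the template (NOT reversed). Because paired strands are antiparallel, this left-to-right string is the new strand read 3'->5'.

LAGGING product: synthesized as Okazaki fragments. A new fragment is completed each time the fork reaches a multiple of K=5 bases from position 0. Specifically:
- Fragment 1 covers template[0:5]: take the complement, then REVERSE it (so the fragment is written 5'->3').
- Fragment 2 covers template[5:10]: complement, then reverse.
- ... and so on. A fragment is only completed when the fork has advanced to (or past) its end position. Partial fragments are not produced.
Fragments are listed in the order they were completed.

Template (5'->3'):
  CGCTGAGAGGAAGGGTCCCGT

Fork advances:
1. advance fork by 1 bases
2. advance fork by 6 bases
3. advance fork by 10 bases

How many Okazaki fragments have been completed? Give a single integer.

Answer: 3

Derivation:
Step 1: advance 1 -> fork_pos = 0 + 1 = 1. Next multiple of 5 is 5 (not reached); still 0 fragment(s).
Step 2: advance 6 -> fork_pos = 1 + 6 = 7. Reached multiple(s) of 5: 5 -> fragment 1 completed (1 total).
Step 3: advance 10 -> fork_pos = 7 + 10 = 17. Reached multiple(s) of 5: 10, 15 -> fragments 2-3 completed (3 total).
Check: final fork_pos = 17; the multiples of 5 that are <= 17 are 5..15 -> 17 // 5 = 3 completed fragment(s).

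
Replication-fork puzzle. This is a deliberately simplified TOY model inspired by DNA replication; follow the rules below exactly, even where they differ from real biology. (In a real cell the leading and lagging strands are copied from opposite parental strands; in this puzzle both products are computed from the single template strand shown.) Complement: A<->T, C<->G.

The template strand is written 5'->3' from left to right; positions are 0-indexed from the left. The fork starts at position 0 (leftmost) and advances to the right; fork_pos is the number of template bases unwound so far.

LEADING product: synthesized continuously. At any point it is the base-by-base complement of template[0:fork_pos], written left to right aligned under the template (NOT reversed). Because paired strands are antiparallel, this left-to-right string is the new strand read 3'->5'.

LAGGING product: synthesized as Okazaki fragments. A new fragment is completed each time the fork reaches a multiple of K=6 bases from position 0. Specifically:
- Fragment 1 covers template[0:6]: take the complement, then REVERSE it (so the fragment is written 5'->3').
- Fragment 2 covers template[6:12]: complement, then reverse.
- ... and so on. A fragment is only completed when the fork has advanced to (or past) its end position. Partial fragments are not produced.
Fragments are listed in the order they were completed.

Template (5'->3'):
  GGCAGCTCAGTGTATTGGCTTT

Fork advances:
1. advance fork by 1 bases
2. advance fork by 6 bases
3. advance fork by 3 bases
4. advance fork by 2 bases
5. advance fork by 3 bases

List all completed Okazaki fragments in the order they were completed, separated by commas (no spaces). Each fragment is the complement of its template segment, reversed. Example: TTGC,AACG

Step 1: advance 1 -> fork_pos = 0 + 1 = 1. Next multiple of 6 is 6 (not reached); still 0 fragment(s).
Step 2: advance 6 -> fork_pos = 1 + 6 = 7. Reached multiple(s) of 6: 6 -> fragment 1 completed (1 total).
Step 3: advance 3 -> fork_pos = 7 + 3 = 10. Next multiple of 6 is 12 (not reached); still 1 fragment(s).
Step 4: advance 2 -> fork_pos = 10 + 2 = 12. Reached multiple(s) of 6: 12 -> fragment 2 completed (2 total).
Step 5: advance 3 -> fork_pos = 12 + 3 = 15. Next multiple of 6 is 18 (not reached); still 2 fragment(s).
Final fork_pos = 15, so 2 fragment(s) are complete. Build each: template segment -> complement -> reverse.
Fragment 1: template[0:6] = GGCAGC -> complement CCGTCG -> reversed GCTGCC
Fragment 2: template[6:12] = TCAGTG -> complement AGTCAC -> reversed CACTGA

Answer: GCTGCC,CACTGA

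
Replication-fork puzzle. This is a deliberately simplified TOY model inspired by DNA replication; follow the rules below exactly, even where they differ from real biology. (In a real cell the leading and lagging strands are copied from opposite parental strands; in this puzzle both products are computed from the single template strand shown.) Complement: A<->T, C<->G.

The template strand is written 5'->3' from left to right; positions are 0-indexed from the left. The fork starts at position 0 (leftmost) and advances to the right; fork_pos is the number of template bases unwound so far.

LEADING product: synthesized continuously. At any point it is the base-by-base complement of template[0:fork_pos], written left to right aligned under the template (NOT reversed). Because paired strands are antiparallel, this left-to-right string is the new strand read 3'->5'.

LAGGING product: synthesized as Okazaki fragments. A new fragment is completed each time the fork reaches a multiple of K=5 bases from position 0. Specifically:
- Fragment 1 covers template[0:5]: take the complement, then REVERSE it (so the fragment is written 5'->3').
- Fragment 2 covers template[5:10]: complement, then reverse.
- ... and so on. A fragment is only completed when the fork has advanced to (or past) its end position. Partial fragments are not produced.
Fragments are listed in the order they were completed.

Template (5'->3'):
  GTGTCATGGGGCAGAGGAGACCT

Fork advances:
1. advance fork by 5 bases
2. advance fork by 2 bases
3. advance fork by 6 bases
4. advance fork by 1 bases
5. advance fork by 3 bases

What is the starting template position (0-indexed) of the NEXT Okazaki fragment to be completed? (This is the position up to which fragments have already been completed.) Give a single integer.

Answer: 15

Derivation:
Step 1: advance 5 -> fork_pos = 0 + 5 = 5. Reached multiple(s) of 5: 5 -> fragment 1 completed (1 total).
Step 2: advance 2 -> fork_pos = 5 + 2 = 7. Next multiple of 5 is 10 (not reached); still 1 fragment(s).
Step 3: advance 6 -> fork_pos = 7 + 6 = 13. Reached multiple(s) of 5: 10 -> fragment 2 completed (2 total).
Step 4: advance 1 -> fork_pos = 13 + 1 = 14. Next multiple of 5 is 15 (not reached); still 2 fragment(s).
Step 5: advance 3 -> fork_pos = 14 + 3 = 17. Reached multiple(s) of 5: 15 -> fragment 3 completed (3 total).
3 fragment(s) completed, covering template[0:15] (3 x 5 = 15). The next fragment, fragment 4, covers template[15:20], so it starts at position 15.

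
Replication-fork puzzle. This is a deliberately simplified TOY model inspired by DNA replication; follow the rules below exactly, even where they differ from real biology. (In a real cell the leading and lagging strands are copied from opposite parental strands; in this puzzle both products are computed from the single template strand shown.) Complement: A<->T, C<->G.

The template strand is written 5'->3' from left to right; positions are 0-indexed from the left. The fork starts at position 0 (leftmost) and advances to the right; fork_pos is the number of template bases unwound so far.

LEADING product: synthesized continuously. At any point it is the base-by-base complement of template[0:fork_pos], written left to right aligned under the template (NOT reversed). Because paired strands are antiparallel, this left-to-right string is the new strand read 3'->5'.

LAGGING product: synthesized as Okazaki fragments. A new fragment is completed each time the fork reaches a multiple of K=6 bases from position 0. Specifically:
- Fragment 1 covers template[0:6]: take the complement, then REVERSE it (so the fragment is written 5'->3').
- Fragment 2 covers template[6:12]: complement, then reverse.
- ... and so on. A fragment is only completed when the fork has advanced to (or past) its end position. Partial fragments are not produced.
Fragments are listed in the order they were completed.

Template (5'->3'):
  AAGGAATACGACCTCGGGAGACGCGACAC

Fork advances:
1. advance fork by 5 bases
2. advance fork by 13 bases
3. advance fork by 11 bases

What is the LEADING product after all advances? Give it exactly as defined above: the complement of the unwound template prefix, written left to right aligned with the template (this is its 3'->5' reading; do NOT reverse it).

Step 1: advance 5 -> fork_pos = 0 + 5 = 5.
Step 2: advance 13 -> fork_pos = 5 + 13 = 18.
Step 3: advance 11 -> fork_pos = 18 + 11 = 29.
Unwound prefix: template[0:29] = AAGGAATACGACCTCGGGAGACGCGACAC
Complement it base by base (A<->T, C<->G), keeping left-to-right order:
  [0:5] AAGGA -> TTCCT
  [5:10] ATACG -> TATGC
  [10:15] ACCTC -> TGGAG
  [15:20] GGGAG -> CCCTC
  [20:25] ACGCG -> TGCGC
  [25:29] ACAC -> TGTG
Concatenate: TTCCTTATGCTGGAGCCCTCTGCGCTGTG (length 29; written aligned with the template, i.e. 3'->5').

Answer: TTCCTTATGCTGGAGCCCTCTGCGCTGTG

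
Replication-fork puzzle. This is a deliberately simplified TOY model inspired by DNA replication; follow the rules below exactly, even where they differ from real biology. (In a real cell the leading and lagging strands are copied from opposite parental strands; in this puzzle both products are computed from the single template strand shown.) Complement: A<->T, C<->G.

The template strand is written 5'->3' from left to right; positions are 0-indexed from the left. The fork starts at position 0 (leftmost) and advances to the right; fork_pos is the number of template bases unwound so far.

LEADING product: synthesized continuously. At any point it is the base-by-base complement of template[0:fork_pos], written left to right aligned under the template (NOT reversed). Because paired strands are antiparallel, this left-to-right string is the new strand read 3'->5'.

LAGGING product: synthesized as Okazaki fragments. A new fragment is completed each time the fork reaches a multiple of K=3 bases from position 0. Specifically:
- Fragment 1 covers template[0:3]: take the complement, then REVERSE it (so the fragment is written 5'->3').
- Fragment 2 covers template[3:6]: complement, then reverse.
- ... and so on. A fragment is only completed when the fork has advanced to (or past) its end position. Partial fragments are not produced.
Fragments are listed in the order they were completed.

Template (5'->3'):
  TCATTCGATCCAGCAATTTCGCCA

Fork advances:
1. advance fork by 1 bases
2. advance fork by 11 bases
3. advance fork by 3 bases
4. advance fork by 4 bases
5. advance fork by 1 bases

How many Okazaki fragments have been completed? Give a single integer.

Step 1: advance 1 -> fork_pos = 0 + 1 = 1. Next multiple of 3 is 3 (not reached); still 0 fragment(s).
Step 2: advance 11 -> fork_pos = 1 + 11 = 12. Reached multiple(s) of 3: 3, 6, 9, 12 -> fragments 1-4 completed (4 total).
Step 3: advance 3 -> fork_pos = 12 + 3 = 15. Reached multiple(s) of 3: 15 -> fragment 5 completed (5 total).
Step 4: advance 4 -> fork_pos = 15 + 4 = 19. Reached multiple(s) of 3: 18 -> fragment 6 completed (6 total).
Step 5: advance 1 -> fork_pos = 19 + 1 = 20. Next multiple of 3 is 21 (not reached); still 6 fragment(s).
Check: final fork_pos = 20; the multiples of 3 that are <= 20 are 3..18 -> 20 // 3 = 6 completed fragment(s).

Answer: 6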